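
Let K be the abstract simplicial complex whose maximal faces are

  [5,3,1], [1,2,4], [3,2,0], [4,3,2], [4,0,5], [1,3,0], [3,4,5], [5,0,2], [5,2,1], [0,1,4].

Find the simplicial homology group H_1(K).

K has 6 vertices, 15 edges, 10 triangles.
rank ∂_1 = 5, rank ∂_2 = 10 ⇒ b_1 = 15 − 5 − 10 = 0; ∂_2 has invariant factor(s) [2] giving torsion. So H_1 ≅ Z/2.

H_1 = Z/2.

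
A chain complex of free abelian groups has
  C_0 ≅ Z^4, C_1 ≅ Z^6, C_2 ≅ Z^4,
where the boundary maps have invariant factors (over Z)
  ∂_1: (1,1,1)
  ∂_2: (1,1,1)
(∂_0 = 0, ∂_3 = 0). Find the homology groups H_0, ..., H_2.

H_0: b_0 = 4 − 0 − 3 = 1; torsion from ∂_1 factors > 1: none. So H_0 = Z.
H_1: b_1 = 6 − 3 − 3 = 0; torsion from ∂_2 factors > 1: none. So H_1 = 0.
H_2: b_2 = 4 − 3 − 0 = 1; torsion from ∂_3 factors > 1: none. So H_2 = Z.

H_0 = Z,  H_1 = 0,  H_2 = Z.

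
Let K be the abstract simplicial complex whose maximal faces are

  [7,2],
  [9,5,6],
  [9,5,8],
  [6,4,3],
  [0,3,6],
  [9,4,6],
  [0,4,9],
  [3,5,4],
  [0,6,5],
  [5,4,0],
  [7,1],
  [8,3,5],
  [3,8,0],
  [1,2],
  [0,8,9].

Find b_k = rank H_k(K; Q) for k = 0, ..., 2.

b_0 = 2, b_1 = 1, b_2 = 0.

Take the total order 0 < 1 < 2 < 3 < 4 < 5 < 6 < 7 < 8 < 9 on the vertex set. Then K (dimension 2) consists of the simplices:

  0-simplices (10): [0], [1], [2], [3], [4], [5], [6], [7], [8], [9]
  1-simplices (21): [0,3], [0,4], [0,5], [0,6], [0,8], [0,9], [1,2], [1,7], [2,7], [3,4], [3,5], [3,6], [3,8], [4,5], [4,6], [4,9], [5,6], [5,8], [5,9], [6,9], [8,9]
  2-simplices (12): [0,3,6], [0,3,8], [0,4,5], [0,4,9], [0,5,6], [0,8,9], [3,4,5], [3,4,6], [3,5,8], [4,6,9], [5,6,9], [5,8,9]

giving chain groups C_0 ≅ Z^10, C_1 ≅ Z^21, C_2 ≅ Z^12.

Boundary ∂_1: C_1 → C_0 maps an edge to its endpoints' difference, ∂[p,q] = q − p. For instance
  ∂[5,8] = [8] − [5].
The resulting 10×21 matrix has rank 8, and its Smith normal form has invariant factors (1,1,1,1,1,1,1,1).

Boundary ∂_2: C_2 → C_1 maps a triangle to the signed sum of its edges. For instance
  ∂[0,3,6] = [3,6] − [0,6] + [0,3],
  ∂[5,6,9] = [6,9] − [5,9] + [5,6].
The 21×12 boundary matrix has rank 12 and Smith normal form diag(1,1,1,1,1,1,1,1,1,1,1,2).

Computing H_k = (kernel of ∂_k) / (image of ∂_{k+1}):

  H_0: rank C_0 − rank ∂_1 = 10 − 8 = 2, and the invariant factors of ∂_1 are all 1, so H_0 ≅ Z^2.
  H_1: rank ker ∂_1 − rank ∂_2 = (21 − 8) − 12 = 1, and ∂_2 has invariant factor 2 > 1, so H_1 ≅ Z ⊕ Z/2.
  H_2: rank ker ∂_2 − rank ∂_3 = (12 − 12) − 0 = 0, and there is no ∂_3, so H_2 ≅ 0.

As a check, the Euler characteristic is 10 − 21 + 12 = 1, which agrees with 2 − 1 + 0 = 1.

Hence the Betti numbers are b_0 = 2, b_1 = 1, b_2 = 0.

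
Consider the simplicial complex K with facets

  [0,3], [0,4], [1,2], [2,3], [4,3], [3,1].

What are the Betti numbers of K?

b_0 = 1, b_1 = 2.

Take the total order 0 < 1 < 2 < 3 < 4 on the vertex set. Then K (dimension 1) consists of the simplices:

  0-simplices (5): [0], [1], [2], [3], [4]
  1-simplices (6): [0,3], [0,4], [1,2], [1,3], [2,3], [3,4]

so the chain groups are C_0 ≅ Z^5, C_1 ≅ Z^6.

The boundary map ∂_1: C_1 → C_0 maps an edge to its endpoints' difference, ∂[p,q] = q − p. For instance
  ∂[0,4] = [4] − [0].
This gives a 5×6 integer matrix of rank 4; reducing to Smith normal form yields diagonal entries (1,1,1,1).

Now H_k = ker ∂_k / im ∂_{k+1}, so:

  H_0: rank C_0 − rank ∂_1 = 5 − 4 = 1, and the invariant factors of ∂_1 are all 1, so H_0 = Z.
  H_1: rank ker ∂_1 − rank ∂_2 = (6 − 4) − 0 = 2, and there is no ∂_2, so H_1 = Z^2.

As a check, the Euler characteristic is 5 − 6 = -1, which agrees with 1 − 2 = -1.
(K is a triangulation of a wedge of 2 circles.)

Hence the Betti numbers are b_0 = 1, b_1 = 2.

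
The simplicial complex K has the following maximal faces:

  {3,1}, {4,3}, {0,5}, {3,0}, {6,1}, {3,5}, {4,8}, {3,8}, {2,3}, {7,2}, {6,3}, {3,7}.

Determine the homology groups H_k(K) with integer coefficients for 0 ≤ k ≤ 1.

H_0 = Z,  H_1 = Z^4.

Order the vertices as 0 < 1 < 2 < 3 < 4 < 5 < 6 < 7 < 8. Listing each simplex with vertices in this order, K has dimension 1 with simplices:

  0-simplices (9): [0], [1], [2], [3], [4], [5], [6], [7], [8]
  1-simplices (12): [0,3], [0,5], [1,3], [1,6], [2,3], [2,7], [3,4], [3,5], [3,6], [3,7], [3,8], [4,8]

Hence C_0 ≅ Z^9, C_1 ≅ Z^12.

Boundary ∂_1: C_1 → C_0 is given by ∂[p,q] = [q] − [p]. For instance
  ∂[2,7] = [7] − [2].
This gives a 9×12 integer matrix of rank 8; reducing to Smith normal form yields diagonal entries (1,1,1,1,1,1,1,1).

Now H_k = ker ∂_k / im ∂_{k+1}, so:

  H_0: rank C_0 − rank ∂_1 = 9 − 8 = 1, and the invariant factors of ∂_1 are all 1, so H_0 ≅ Z.
  H_1: rank ker ∂_1 − rank ∂_2 = (12 − 8) − 0 = 4, and there is no ∂_2, so H_1 ≅ Z^4.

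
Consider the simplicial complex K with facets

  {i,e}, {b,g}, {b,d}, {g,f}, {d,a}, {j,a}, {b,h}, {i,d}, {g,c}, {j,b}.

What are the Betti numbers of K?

b_0 = 1, b_1 = 1.

Take the total order a < b < c < d < e < f < g < h < i < j on the vertex set. Then K (dimension 1) consists of the simplices:

  0-simplices (10): a, b, c, d, e, f, g, h, i, j
  1-simplices (10): ad, aj, bd, bg, bh, bj, cg, di, ei, fg

so the chain groups are C_0 ≅ Z^10, C_1 ≅ Z^10.

The boundary map ∂_1: C_1 → C_0 maps an edge to its endpoints' difference, ∂[p,q] = q − p.
The 10×10 boundary matrix has rank 9 and Smith normal form diag(1,1,1,1,1,1,1,1,1).

From H_k ≅ ker(∂_k) / im(∂_{k+1}) we obtain:

  H_0: rank C_0 − rank ∂_1 = 10 − 9 = 1, and the invariant factors of ∂_1 are all 1, so H_0 ≅ Z.
  H_1: rank ker ∂_1 − rank ∂_2 = (10 − 9) − 0 = 1, and there is no ∂_2, so H_1 ≅ Z.

As a check, the Euler characteristic is 10 − 10 = 0, which agrees with 1 − 1 = 0.

Hence the Betti numbers are b_0 = 1, b_1 = 1.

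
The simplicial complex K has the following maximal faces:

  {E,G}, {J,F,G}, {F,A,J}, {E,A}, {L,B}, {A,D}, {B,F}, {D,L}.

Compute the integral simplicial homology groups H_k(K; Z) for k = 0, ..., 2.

H_0 = Z,  H_1 = Z^2,  H_2 = 0.

Order the vertices as A < B < D < E < F < G < J < L. Listing each simplex with vertices in this order, K has dimension 2 with simplices:

  0-simplices (8): A, B, D, E, F, G, J, L
  1-simplices (11): AD, AE, AF, AJ, BF, BL, DL, EG, FG, FJ, GJ
  2-simplices (2): AFJ, FGJ

giving chain groups C_0 ≅ Z^8, C_1 ≅ Z^11, C_2 ≅ Z^2.

The boundary map ∂_1: C_1 → C_0 maps an edge to its endpoints' difference, ∂[p,q] = q − p. For instance
  ∂FG = G − F.
As a 8×11 matrix over Z this has rank 7, with invariant factors (1,1,1,1,1,1,1).

The boundary map ∂_2: C_2 → C_1 acts by ∂[p,q,r] = [q,r] − [p,r] + [p,q]. For instance
  ∂AFJ = FJ − AJ + AF,
  ∂FGJ = GJ − FJ + FG.
This gives a 11×2 integer matrix of rank 2; reducing to Smith normal form yields diagonal entries (1,1).

Computing H_k = (kernel of ∂_k) / (image of ∂_{k+1}):

  H_0: rank C_0 − rank ∂_1 = 8 − 7 = 1, and the invariant factors of ∂_1 are all 1, so H_0 = Z.
  H_1: rank ker ∂_1 − rank ∂_2 = (11 − 7) − 2 = 2, and the invariant factors of ∂_2 are all 1, so H_1 = Z^2.
  H_2: rank ker ∂_2 − rank ∂_3 = (2 − 2) − 0 = 0, and there is no ∂_3, so H_2 = 0.

As a check, the Euler characteristic is 8 − 11 + 2 = -1, which agrees with 1 − 2 + 0 = -1.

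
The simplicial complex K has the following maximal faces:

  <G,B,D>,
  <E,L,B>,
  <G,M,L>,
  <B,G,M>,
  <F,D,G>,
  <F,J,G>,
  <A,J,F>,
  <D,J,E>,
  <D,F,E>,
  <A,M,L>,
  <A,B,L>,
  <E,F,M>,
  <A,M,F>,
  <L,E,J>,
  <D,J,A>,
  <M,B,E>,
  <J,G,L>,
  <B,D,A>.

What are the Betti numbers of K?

b_0 = 1, b_1 = 1, b_2 = 0.

Take the total order A < B < D < E < F < G < J < L < M on the vertex set. Then K (dimension 2) consists of the simplices:

  0-simplices (9): A, B, D, E, F, G, J, L, M
  1-simplices (27): AB, AD, AF, AJ, AL, AM, BD, BE, BG, BL, BM, DE, DF, DG, DJ, EF, EJ, EL, EM, FG, FJ, FM, GJ, GL, GM, JL, LM
  2-simplices (18): ABD, ABL, ADJ, AFJ, AFM, ALM, BDG, BEL, BEM, BGM, DEF, DEJ, DFG, EFM, EJL, FGJ, GJL, GLM

Hence C_0 ≅ Z^9, C_1 ≅ Z^27, C_2 ≅ Z^18.

Boundary ∂_1: C_1 → C_0 sends each edge [p,q] (with p < q) to q − p. For instance
  ∂LM = M − L.
As a 9×27 matrix over Z this has rank 8, with invariant factors (1,1,1,1,1,1,1,1).

Boundary ∂_2: C_2 → C_1 sends each 2-simplex [p,q,r] to [q,r] − [p,r] + [p,q]. For instance
  ∂BDG = DG − BG + BD,
  ∂BEL = EL − BL + BE.
As a 27×18 matrix over Z this has rank 18, with invariant factors (1,1,1,1,1,1,1,1,1,1,1,1,1,1,1,1,1,2).

Now H_k = ker ∂_k / im ∂_{k+1}, so:

  H_0: rank C_0 − rank ∂_1 = 9 − 8 = 1, and the invariant factors of ∂_1 are all 1, so H_0 ≅ Z.
  H_1: rank ker ∂_1 − rank ∂_2 = (27 − 8) − 18 = 1, and ∂_2 has invariant factor 2 > 1, so H_1 ≅ Z ⊕ Z_2.
  H_2: rank ker ∂_2 − rank ∂_3 = (18 − 18) − 0 = 0, and there is no ∂_3, so H_2 ≅ 0.

As a check, the Euler characteristic is 9 − 27 + 18 = 0, which agrees with 1 − 1 + 0 = 0.
(K is a triangulation of the Klein bottle.)

Hence the Betti numbers are b_0 = 1, b_1 = 1, b_2 = 0.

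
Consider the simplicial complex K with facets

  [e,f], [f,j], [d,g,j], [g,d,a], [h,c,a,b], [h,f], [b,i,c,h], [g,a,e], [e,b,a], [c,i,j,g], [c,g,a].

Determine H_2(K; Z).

K has 10 vertices, 24 edges, 16 triangles, 3 3-simplices.
rank ∂_2 = 13, rank ∂_3 = 3 ⇒ b_2 = 16 − 13 − 3 = 0; all invariant factors of ∂_3 are 1 so no torsion. So H_2 ≅ 0.

H_2 = 0.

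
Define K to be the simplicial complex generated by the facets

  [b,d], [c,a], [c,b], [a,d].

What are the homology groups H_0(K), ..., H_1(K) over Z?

Take the total order a < b < c < d on the vertex set. Then K (dimension 1) consists of the simplices:

  0-simplices (4): a, b, c, d
  1-simplices (4): ac, ad, bc, bd

so the chain groups are C_0 ≅ Z^4, C_1 ≅ Z^4.

∂_1: C_1 → C_0 sends each edge [p,q] (with p < q) to q − p. For instance
  ∂bc = c − b.
The resulting 4×4 matrix has rank 3, and its Smith normal form has invariant factors (1,1,1).

Reading off H_k = ker ∂_k / im ∂_{k+1}:

  H_0: rank C_0 − rank ∂_1 = 4 − 3 = 1, and the invariant factors of ∂_1 are all 1, so H_0 ≅ Z.
  H_1: rank ker ∂_1 − rank ∂_2 = (4 − 3) − 0 = 1, and there is no ∂_2, so H_1 ≅ Z.

H_0 = Z,  H_1 = Z.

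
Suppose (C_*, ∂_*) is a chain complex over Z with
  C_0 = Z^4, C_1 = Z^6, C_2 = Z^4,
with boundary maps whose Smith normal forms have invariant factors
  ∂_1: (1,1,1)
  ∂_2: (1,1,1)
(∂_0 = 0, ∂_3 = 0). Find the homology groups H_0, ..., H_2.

H_0 = Z,  H_1 = 0,  H_2 = Z.

H_0: b_0 = 4 − 0 − 3 = 1; torsion from ∂_1 factors > 1: none. So H_0 = Z.
H_1: b_1 = 6 − 3 − 3 = 0; torsion from ∂_2 factors > 1: none. So H_1 = 0.
H_2: b_2 = 4 − 3 − 0 = 1; torsion from ∂_3 factors > 1: none. So H_2 = Z.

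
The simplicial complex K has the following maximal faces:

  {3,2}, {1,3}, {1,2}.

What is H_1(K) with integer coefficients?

H_1 = Z.

We work with the vertex ordering 1 < 2 < 3. The simplices of K, each written with vertices in increasing order, are:

  0-simplices (3): [1], [2], [3]
  1-simplices (3): [1,2], [1,3], [2,3]

Hence C_0 ≅ Z^3, C_1 ≅ Z^3.

Boundary ∂_1: C_1 → C_0 sends each edge [p,q] (with p < q) to q − p. For instance
  ∂[1,2] = [2] − [1].
This gives a 3×3 integer matrix of rank 2; reducing to Smith normal form yields diagonal entries (1,1).

Now H_k = ker ∂_k / im ∂_{k+1}, so:

  H_1: rank ker ∂_1 − rank ∂_2 = (3 − 2) − 0 = 1, and there is no ∂_2, so H_1 = Z.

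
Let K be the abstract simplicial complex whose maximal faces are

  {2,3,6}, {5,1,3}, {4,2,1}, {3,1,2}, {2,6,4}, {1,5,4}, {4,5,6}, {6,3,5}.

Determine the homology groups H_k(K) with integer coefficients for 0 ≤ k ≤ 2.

Take the total order 1 < 2 < 3 < 4 < 5 < 6 on the vertex set. Then K (dimension 2) consists of the simplices:

  0-simplices (6): [1], [2], [3], [4], [5], [6]
  1-simplices (12): [1,2], [1,3], [1,4], [1,5], [2,3], [2,4], [2,6], [3,5], [3,6], [4,5], [4,6], [5,6]
  2-simplices (8): [1,2,3], [1,2,4], [1,3,5], [1,4,5], [2,3,6], [2,4,6], [3,5,6], [4,5,6]

so the chain groups are C_0 ≅ Z^6, C_1 ≅ Z^12, C_2 ≅ Z^8.

∂_1: C_1 → C_0 is given by ∂[p,q] = [q] − [p]. For instance
  ∂[1,3] = [3] − [1].
This gives a 6×12 integer matrix of rank 5; reducing to Smith normal form yields diagonal entries (1,1,1,1,1).

Boundary ∂_2: C_2 → C_1 acts by ∂[p,q,r] = [q,r] − [p,r] + [p,q]. For instance
  ∂[1,4,5] = [4,5] − [1,5] + [1,4],
  ∂[4,5,6] = [5,6] − [4,6] + [4,5].
The 12×8 boundary matrix has rank 7 and Smith normal form diag(1,1,1,1,1,1,1).

From H_k ≅ ker(∂_k) / im(∂_{k+1}) we obtain:

  H_0: rank C_0 − rank ∂_1 = 6 − 5 = 1, and the invariant factors of ∂_1 are all 1, so H_0 = Z.
  H_1: rank ker ∂_1 − rank ∂_2 = (12 − 5) − 7 = 0, and the invariant factors of ∂_2 are all 1, so H_1 = 0.
  H_2: rank ker ∂_2 − rank ∂_3 = (8 − 7) − 0 = 1, and there is no ∂_3, so H_2 = Z.

H_0 ≅ Z,  H_1 = 0,  H_2 ≅ Z.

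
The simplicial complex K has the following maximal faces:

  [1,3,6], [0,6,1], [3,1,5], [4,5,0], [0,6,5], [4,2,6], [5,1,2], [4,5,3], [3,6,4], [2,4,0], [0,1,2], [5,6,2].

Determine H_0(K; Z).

K has 7 vertices, 18 edges, 12 triangles.
rank ∂_0 = 0, rank ∂_1 = 6 ⇒ b_0 = 7 − 0 − 6 = 1; all invariant factors of ∂_1 are 1 so no torsion. So H_0 = Z.

H_0 = Z.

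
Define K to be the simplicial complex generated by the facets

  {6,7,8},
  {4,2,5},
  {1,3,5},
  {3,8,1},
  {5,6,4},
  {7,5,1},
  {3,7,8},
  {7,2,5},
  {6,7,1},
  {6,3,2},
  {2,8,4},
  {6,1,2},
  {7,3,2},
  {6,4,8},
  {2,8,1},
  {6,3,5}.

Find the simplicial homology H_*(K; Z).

Order the vertices as 1 < 2 < 3 < 4 < 5 < 6 < 7 < 8. Listing each simplex with vertices in this order, K has dimension 2 with simplices:

  0-simplices (8): [1], [2], [3], [4], [5], [6], [7], [8]
  1-simplices (24): (24 of them)
  2-simplices (16): [1,2,6], [1,2,8], [1,3,5], [1,3,8], [1,5,7], [1,6,7], [2,3,6], [2,3,7], [2,4,5], [2,4,8], [2,5,7], [3,5,6], [3,7,8], [4,5,6], [4,6,8], [6,7,8]

so the chain groups are C_0 ≅ Z^8, C_1 ≅ Z^24, C_2 ≅ Z^16.

Boundary ∂_1: C_1 → C_0 maps an edge to its endpoints' difference, ∂[p,q] = q − p. For instance
  ∂[2,6] = [6] − [2].
The 8×24 boundary matrix has rank 7 and Smith normal form diag(1,1,1,1,1,1,1).

The boundary map ∂_2: C_2 → C_1 maps a triangle to the signed sum of its edges. For instance
  ∂[1,5,7] = [5,7] − [1,7] + [1,5],
  ∂[2,5,7] = [5,7] − [2,7] + [2,5].
As a 24×16 matrix over Z this has rank 15, with invariant factors (1,1,1,1,1,1,1,1,1,1,1,1,1,1,1).

From H_k ≅ ker(∂_k) / im(∂_{k+1}) we obtain:

  H_0: rank C_0 − rank ∂_1 = 8 − 7 = 1, and the invariant factors of ∂_1 are all 1, so H_0 = Z.
  H_1: rank ker ∂_1 − rank ∂_2 = (24 − 7) − 15 = 2, and the invariant factors of ∂_2 are all 1, so H_1 = Z^2.
  H_2: rank ker ∂_2 − rank ∂_3 = (16 − 15) − 0 = 1, and there is no ∂_3, so H_2 = Z.

As a check, the Euler characteristic is 8 − 24 + 16 = 0, which agrees with 1 − 2 + 1 = 0.

H_0 ≅ Z,  H_1 ≅ Z^2,  H_2 ≅ Z.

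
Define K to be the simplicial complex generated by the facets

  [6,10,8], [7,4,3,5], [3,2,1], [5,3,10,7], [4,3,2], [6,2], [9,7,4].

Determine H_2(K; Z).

H_2 = 0.

Order the vertices as 1 < 2 < 3 < 4 < 5 < 6 < 7 < 8 < 9 < 10. Listing each simplex with vertices in this order, K has dimension 3 with simplices:

  0-simplices (10): [1], [2], [3], [4], [5], [6], [7], [8], [9], [10]
  1-simplices (19): [1,2], [1,3], [2,3], [2,4], [2,6], [3,4], [3,5], [3,7], [3,10], [4,5], [4,7], [4,9], [5,7], [5,10], [6,8], [6,10], [7,9], [7,10], [8,10]
  2-simplices (11): [1,2,3], [2,3,4], [3,4,5], [3,4,7], [3,5,7], [3,5,10], [3,7,10], [4,5,7], [4,7,9], [5,7,10], [6,8,10]
  3-simplices (2): [3,4,5,7], [3,5,7,10]

so the chain groups are C_0 ≅ Z^10, C_1 ≅ Z^19, C_2 ≅ Z^11, C_3 ≅ Z^2.

The boundary map ∂_1: C_1 → C_0 is given by ∂[p,q] = [q] − [p]. For instance
  ∂[1,3] = [3] − [1].
This gives a 10×19 integer matrix of rank 9; reducing to Smith normal form yields diagonal entries (1,1,1,1,1,1,1,1,1).

Boundary ∂_2: C_2 → C_1 maps a triangle to the signed sum of its edges. For instance
  ∂[6,8,10] = [8,10] − [6,10] + [6,8],
  ∂[1,2,3] = [2,3] − [1,3] + [1,2].
As a 19×11 matrix over Z this has rank 9, with invariant factors (1,1,1,1,1,1,1,1,1).

Boundary ∂_3: C_3 → C_2 sends each 3-simplex σ to the alternating sum Σ_i (−1)^i (σ with its i-th vertex removed). For instance
  ∂[3,5,7,10] = [5,7,10] − [3,7,10] + [3,5,10] − [3,5,7],
  ∂[3,4,5,7] = [4,5,7] − [3,5,7] + [3,4,7] − [3,4,5].
This gives a 11×2 integer matrix of rank 2; reducing to Smith normal form yields diagonal entries (1,1).

From H_k ≅ ker(∂_k) / im(∂_{k+1}) we obtain:

  H_2: rank ker ∂_2 − rank ∂_3 = (11 − 9) − 2 = 0, and the invariant factors of ∂_3 are all 1, so H_2 = 0.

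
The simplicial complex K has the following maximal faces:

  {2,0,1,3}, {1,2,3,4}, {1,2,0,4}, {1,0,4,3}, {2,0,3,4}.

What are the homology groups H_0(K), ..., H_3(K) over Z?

H_0 ≅ Z,  H_1 = 0,  H_2 = 0,  H_3 ≅ Z.

Fix the vertex order 0 < 1 < 2 < 3 < 4 and write every simplex with vertices in increasing order. Then dim K = 3 and the simplices of K are:

  0-simplices (5): [0], [1], [2], [3], [4]
  1-simplices (10): [0,1], [0,2], [0,3], [0,4], [1,2], [1,3], [1,4], [2,3], [2,4], [3,4]
  2-simplices (10): [0,1,2], [0,1,3], [0,1,4], [0,2,3], [0,2,4], [0,3,4], [1,2,3], [1,2,4], [1,3,4], [2,3,4]
  3-simplices (5): [0,1,2,3], [0,1,2,4], [0,1,3,4], [0,2,3,4], [1,2,3,4]

so the chain groups are C_0 ≅ Z^5, C_1 ≅ Z^10, C_2 ≅ Z^10, C_3 ≅ Z^5.

Boundary ∂_1: C_1 → C_0 maps an edge to its endpoints' difference, ∂[p,q] = q − p. For instance
  ∂[0,1] = [1] − [0].
The resulting 5×10 matrix has rank 4, and its Smith normal form has invariant factors (1,1,1,1).

∂_2: C_2 → C_1 sends each 2-simplex [p,q,r] to [q,r] − [p,r] + [p,q]. For instance
  ∂[0,1,4] = [1,4] − [0,4] + [0,1],
  ∂[0,3,4] = [3,4] − [0,4] + [0,3].
As a 10×10 matrix over Z this has rank 6, with invariant factors (1,1,1,1,1,1).

Boundary ∂_3: C_3 → C_2 sends each 3-simplex σ to the alternating sum Σ_i (−1)^i (σ with its i-th vertex removed). For instance
  ∂[0,1,3,4] = [1,3,4] − [0,3,4] + [0,1,4] − [0,1,3],
  ∂[0,1,2,4] = [1,2,4] − [0,2,4] + [0,1,4] − [0,1,2].
This gives a 10×5 integer matrix of rank 4; reducing to Smith normal form yields diagonal entries (1,1,1,1).

From H_k ≅ ker(∂_k) / im(∂_{k+1}) we obtain:

  H_0: rank C_0 − rank ∂_1 = 5 − 4 = 1, and the invariant factors of ∂_1 are all 1, so H_0 ≅ Z.
  H_1: rank ker ∂_1 − rank ∂_2 = (10 − 4) − 6 = 0, and the invariant factors of ∂_2 are all 1, so H_1 ≅ 0.
  H_2: rank ker ∂_2 − rank ∂_3 = (10 − 6) − 4 = 0, and the invariant factors of ∂_3 are all 1, so H_2 ≅ 0.
  H_3: rank ker ∂_3 − rank ∂_4 = (5 − 4) − 0 = 1, and there is no ∂_4, so H_3 ≅ Z.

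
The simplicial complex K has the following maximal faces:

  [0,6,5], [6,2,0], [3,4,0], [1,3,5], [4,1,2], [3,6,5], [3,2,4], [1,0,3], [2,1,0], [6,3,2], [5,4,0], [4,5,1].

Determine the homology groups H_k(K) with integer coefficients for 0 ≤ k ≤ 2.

Take the total order 0 < 1 < 2 < 3 < 4 < 5 < 6 on the vertex set. Then K (dimension 2) consists of the simplices:

  0-simplices (7): [0], [1], [2], [3], [4], [5], [6]
  1-simplices (18): [0,1], [0,2], [0,3], [0,4], [0,5], [0,6], [1,2], [1,3], [1,4], [1,5], [2,3], [2,4], [2,6], [3,4], [3,5], [3,6], [4,5], [5,6]
  2-simplices (12): [0,1,2], [0,1,3], [0,2,6], [0,3,4], [0,4,5], [0,5,6], [1,2,4], [1,3,5], [1,4,5], [2,3,4], [2,3,6], [3,5,6]

so the chain groups are C_0 ≅ Z^7, C_1 ≅ Z^18, C_2 ≅ Z^12.

Boundary ∂_1: C_1 → C_0 maps an edge to its endpoints' difference, ∂[p,q] = q − p. For instance
  ∂[0,2] = [2] − [0].
As a 7×18 matrix over Z this has rank 6, with invariant factors (1,1,1,1,1,1).

Boundary ∂_2: C_2 → C_1 acts by ∂[p,q,r] = [q,r] − [p,r] + [p,q]. For instance
  ∂[0,4,5] = [4,5] − [0,5] + [0,4],
  ∂[0,2,6] = [2,6] − [0,6] + [0,2].
This gives a 18×12 integer matrix of rank 12; reducing to Smith normal form yields diagonal entries (1,1,1,1,1,1,1,1,1,1,1,2).

Computing H_k = (kernel of ∂_k) / (image of ∂_{k+1}):

  H_0: rank C_0 − rank ∂_1 = 7 − 6 = 1, and the invariant factors of ∂_1 are all 1, so H_0 ≅ Z.
  H_1: rank ker ∂_1 − rank ∂_2 = (18 − 6) − 12 = 0, and ∂_2 has invariant factor 2 > 1, so H_1 ≅ Z/2.
  H_2: rank ker ∂_2 − rank ∂_3 = (12 − 12) − 0 = 0, and there is no ∂_3, so H_2 ≅ 0.

H_0 ≅ Z,  H_1 ≅ Z/2,  H_2 = 0.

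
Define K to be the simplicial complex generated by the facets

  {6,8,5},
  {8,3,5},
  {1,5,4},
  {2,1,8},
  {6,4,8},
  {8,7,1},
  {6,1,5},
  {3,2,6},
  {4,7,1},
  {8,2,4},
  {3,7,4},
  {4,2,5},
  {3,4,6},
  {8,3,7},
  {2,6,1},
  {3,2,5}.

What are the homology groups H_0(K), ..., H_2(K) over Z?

H_0 ≅ Z,  H_1 ≅ Z^2,  H_2 ≅ Z.

Fix the vertex order 1 < 2 < 3 < 4 < 5 < 6 < 7 < 8 and write every simplex with vertices in increasing order. Then dim K = 2 and the simplices of K are:

  0-simplices (8): [1], [2], [3], [4], [5], [6], [7], [8]
  1-simplices (24): (24 of them)
  2-simplices (16): [1,2,6], [1,2,8], [1,4,5], [1,4,7], [1,5,6], [1,7,8], [2,3,5], [2,3,6], [2,4,5], [2,4,8], [3,4,6], [3,4,7], [3,5,8], [3,7,8], [4,6,8], [5,6,8]

so the chain groups are C_0 ≅ Z^8, C_1 ≅ Z^24, C_2 ≅ Z^16.

The boundary map ∂_1: C_1 → C_0 is given by ∂[p,q] = [q] − [p].
The resulting 8×24 matrix has rank 7, and its Smith normal form has invariant factors (1,1,1,1,1,1,1).

∂_2: C_2 → C_1 acts by ∂[p,q,r] = [q,r] − [p,r] + [p,q]. For instance
  ∂[1,2,6] = [2,6] − [1,6] + [1,2],
  ∂[4,6,8] = [6,8] − [4,8] + [4,6].
This gives a 24×16 integer matrix of rank 15; reducing to Smith normal form yields diagonal entries (1,1,1,1,1,1,1,1,1,1,1,1,1,1,1).

Computing H_k = (kernel of ∂_k) / (image of ∂_{k+1}):

  H_0: rank C_0 − rank ∂_1 = 8 − 7 = 1, and the invariant factors of ∂_1 are all 1, so H_0 = Z.
  H_1: rank ker ∂_1 − rank ∂_2 = (24 − 7) − 15 = 2, and the invariant factors of ∂_2 are all 1, so H_1 = Z^2.
  H_2: rank ker ∂_2 − rank ∂_3 = (16 − 15) − 0 = 1, and there is no ∂_3, so H_2 = Z.

As a check, the Euler characteristic is 8 − 24 + 16 = 0, which agrees with 1 − 2 + 1 = 0.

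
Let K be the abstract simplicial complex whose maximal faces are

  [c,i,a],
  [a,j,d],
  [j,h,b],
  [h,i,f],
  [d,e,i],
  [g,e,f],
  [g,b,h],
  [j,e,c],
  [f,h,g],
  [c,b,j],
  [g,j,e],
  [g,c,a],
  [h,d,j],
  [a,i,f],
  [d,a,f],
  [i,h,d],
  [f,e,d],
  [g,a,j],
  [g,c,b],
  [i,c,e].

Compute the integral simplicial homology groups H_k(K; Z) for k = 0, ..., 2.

H_0 ≅ Z,  H_1 ≅ Z × Z/2,  H_2 = 0.

K has 10 vertices, 30 edges, 20 triangles.
rank ∂_0 = 0, rank ∂_1 = 9 ⇒ b_0 = 10 − 0 − 9 = 1; all invariant factors of ∂_1 are 1 so no torsion. So H_0 ≅ Z.
rank ∂_1 = 9, rank ∂_2 = 20 ⇒ b_1 = 30 − 9 − 20 = 1; ∂_2 has invariant factor(s) [2] giving torsion. So H_1 ≅ Z × Z/2.
rank ∂_2 = 20, rank ∂_3 = 0 ⇒ b_2 = 20 − 20 − 0 = 0. So H_2 ≅ 0.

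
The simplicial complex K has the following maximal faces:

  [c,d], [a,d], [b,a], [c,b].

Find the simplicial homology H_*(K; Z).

H_0 = Z,  H_1 = Z.

Order the vertices as a < b < c < d. Listing each simplex with vertices in this order, K has dimension 1 with simplices:

  0-simplices (4): a, b, c, d
  1-simplices (4): ab, ad, bc, cd

Hence C_0 ≅ Z^4, C_1 ≅ Z^4.

∂_1: C_1 → C_0 maps an edge to its endpoints' difference, ∂[p,q] = q − p.
This gives a 4×4 integer matrix of rank 3; reducing to Smith normal form yields diagonal entries (1,1,1).

Reading off H_k = ker ∂_k / im ∂_{k+1}:

  H_0: rank C_0 − rank ∂_1 = 4 − 3 = 1, and the invariant factors of ∂_1 are all 1, so H_0 ≅ Z.
  H_1: rank ker ∂_1 − rank ∂_2 = (4 − 3) − 0 = 1, and there is no ∂_2, so H_1 ≅ Z.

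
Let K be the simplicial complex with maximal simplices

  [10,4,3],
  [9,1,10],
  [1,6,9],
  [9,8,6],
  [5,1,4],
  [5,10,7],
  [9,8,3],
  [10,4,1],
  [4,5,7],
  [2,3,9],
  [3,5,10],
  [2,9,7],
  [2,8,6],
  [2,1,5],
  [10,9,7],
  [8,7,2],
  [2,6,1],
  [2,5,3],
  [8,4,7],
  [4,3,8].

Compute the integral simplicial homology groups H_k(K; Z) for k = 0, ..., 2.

Order the vertices as 1 < 2 < 3 < 4 < 5 < 6 < 7 < 8 < 9 < 10. Listing each simplex with vertices in this order, K has dimension 2 with simplices:

  0-simplices (10): [1], [2], [3], [4], [5], [6], [7], [8], [9], [10]
  1-simplices (30): (30 of them)
  2-simplices (20): (20 of them)

giving chain groups C_0 ≅ Z^10, C_1 ≅ Z^30, C_2 ≅ Z^20.

The boundary map ∂_1: C_1 → C_0 sends each edge [p,q] (with p < q) to q − p. For instance
  ∂[6,8] = [8] − [6].
This gives a 10×30 integer matrix of rank 9; reducing to Smith normal form yields diagonal entries (1,1,1,1,1,1,1,1,1).

∂_2: C_2 → C_1 acts by ∂[p,q,r] = [q,r] − [p,r] + [p,q]. For instance
  ∂[2,7,9] = [7,9] − [2,9] + [2,7],
  ∂[1,2,5] = [2,5] − [1,5] + [1,2].
The resulting 30×20 matrix has rank 20, and its Smith normal form has invariant factors (1,1,1,1,1,1,1,1,1,1,1,1,1,1,1,1,1,1,1,2).

Computing H_k = (kernel of ∂_k) / (image of ∂_{k+1}):

  H_0: rank C_0 − rank ∂_1 = 10 − 9 = 1, and the invariant factors of ∂_1 are all 1, so H_0 ≅ Z.
  H_1: rank ker ∂_1 − rank ∂_2 = (30 − 9) − 20 = 1, and ∂_2 has invariant factor 2 > 1, so H_1 ≅ Z ⊕ Z/2.
  H_2: rank ker ∂_2 − rank ∂_3 = (20 − 20) − 0 = 0, and there is no ∂_3, so H_2 ≅ 0.

As a check, the Euler characteristic is 10 − 30 + 20 = 0, which agrees with 1 − 1 + 0 = 0.

H_0 = Z,  H_1 = Z ⊕ Z/2,  H_2 = 0.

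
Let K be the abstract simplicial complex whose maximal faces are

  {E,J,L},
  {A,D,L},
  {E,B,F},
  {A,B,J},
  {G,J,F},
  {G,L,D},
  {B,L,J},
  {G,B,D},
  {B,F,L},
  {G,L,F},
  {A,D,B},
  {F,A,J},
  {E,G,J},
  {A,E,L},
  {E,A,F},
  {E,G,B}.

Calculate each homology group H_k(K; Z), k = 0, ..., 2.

H_0 = Z,  H_1 = Z^2,  H_2 = Z.

Take the total order A < B < D < E < F < G < J < L on the vertex set. Then K (dimension 2) consists of the simplices:

  0-simplices (8): A, B, D, E, F, G, J, L
  1-simplices (24): AB, AD, AE, AF, AJ, AL, BD, BE, BF, BG, BJ, BL, DG, DL, EF, EG, EJ, EL, FG, FJ, FL, GJ, GL, JL
  2-simplices (16): ABD, ABJ, ADL, AEF, AEL, AFJ, BDG, BEF, BEG, BFL, BJL, DGL, EGJ, EJL, FGJ, FGL

giving chain groups C_0 ≅ Z^8, C_1 ≅ Z^24, C_2 ≅ Z^16.

Boundary ∂_1: C_1 → C_0 maps an edge to its endpoints' difference, ∂[p,q] = q − p. For instance
  ∂JL = L − J.
The 8×24 boundary matrix has rank 7 and Smith normal form diag(1,1,1,1,1,1,1).

Boundary ∂_2: C_2 → C_1 maps a triangle to the signed sum of its edges. For instance
  ∂FGJ = GJ − FJ + FG,
  ∂BFL = FL − BL + BF.
The 24×16 boundary matrix has rank 15 and Smith normal form diag(1,1,1,1,1,1,1,1,1,1,1,1,1,1,1).

Reading off H_k = ker ∂_k / im ∂_{k+1}:

  H_0: rank C_0 − rank ∂_1 = 8 − 7 = 1, and the invariant factors of ∂_1 are all 1, so H_0 = Z.
  H_1: rank ker ∂_1 − rank ∂_2 = (24 − 7) − 15 = 2, and the invariant factors of ∂_2 are all 1, so H_1 = Z^2.
  H_2: rank ker ∂_2 − rank ∂_3 = (16 − 15) − 0 = 1, and there is no ∂_3, so H_2 = Z.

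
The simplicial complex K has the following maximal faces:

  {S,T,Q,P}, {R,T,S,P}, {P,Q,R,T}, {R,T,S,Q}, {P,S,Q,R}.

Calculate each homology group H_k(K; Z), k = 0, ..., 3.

H_0 = Z,  H_1 = 0,  H_2 = 0,  H_3 = Z.

Fix the vertex order P < Q < R < S < T and write every simplex with vertices in increasing order. Then dim K = 3 and the simplices of K are:

  0-simplices (5): P, Q, R, S, T
  1-simplices (10): PQ, PR, PS, PT, QR, QS, QT, RS, RT, ST
  2-simplices (10): PQR, PQS, PQT, PRS, PRT, PST, QRS, QRT, QST, RST
  3-simplices (5): PQRS, PQRT, PQST, PRST, QRST

so the chain groups are C_0 ≅ Z^5, C_1 ≅ Z^10, C_2 ≅ Z^10, C_3 ≅ Z^5.

The boundary map ∂_1: C_1 → C_0 maps an edge to its endpoints' difference, ∂[p,q] = q − p.
The 5×10 boundary matrix has rank 4 and Smith normal form diag(1,1,1,1).

∂_2: C_2 → C_1 acts by ∂[p,q,r] = [q,r] − [p,r] + [p,q]. For instance
  ∂PQT = QT − PT + PQ,
  ∂PRT = RT − PT + PR.
This gives a 10×10 integer matrix of rank 6; reducing to Smith normal form yields diagonal entries (1,1,1,1,1,1).

The boundary map ∂_3: C_3 → C_2 sends each 3-simplex σ to the alternating sum Σ_i (−1)^i (σ with its i-th vertex removed). For instance
  ∂QRST = RST − QST + QRT − QRS,
  ∂PRST = RST − PST + PRT − PRS.
This gives a 10×5 integer matrix of rank 4; reducing to Smith normal form yields diagonal entries (1,1,1,1).

Computing H_k = (kernel of ∂_k) / (image of ∂_{k+1}):

  H_0: rank C_0 − rank ∂_1 = 5 − 4 = 1, and the invariant factors of ∂_1 are all 1, so H_0 ≅ Z.
  H_1: rank ker ∂_1 − rank ∂_2 = (10 − 4) − 6 = 0, and the invariant factors of ∂_2 are all 1, so H_1 ≅ 0.
  H_2: rank ker ∂_2 − rank ∂_3 = (10 − 6) − 4 = 0, and the invariant factors of ∂_3 are all 1, so H_2 ≅ 0.
  H_3: rank ker ∂_3 − rank ∂_4 = (5 − 4) − 0 = 1, and there is no ∂_4, so H_3 ≅ Z.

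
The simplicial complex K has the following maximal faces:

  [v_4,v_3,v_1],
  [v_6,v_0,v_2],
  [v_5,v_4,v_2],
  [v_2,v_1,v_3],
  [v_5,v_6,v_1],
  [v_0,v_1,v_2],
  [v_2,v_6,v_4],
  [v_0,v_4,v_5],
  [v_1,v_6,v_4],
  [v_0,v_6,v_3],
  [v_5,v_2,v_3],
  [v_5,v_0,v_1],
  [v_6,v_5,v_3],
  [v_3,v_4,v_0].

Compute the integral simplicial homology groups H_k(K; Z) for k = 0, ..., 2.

H_0 = Z,  H_1 = Z^2,  H_2 = Z.

Fix the vertex order v_0 < v_1 < v_2 < v_3 < v_4 < v_5 < v_6 and write every simplex with vertices in increasing order. Then dim K = 2 and the simplices of K are:

  0-simplices (7): [v_0], [v_1], [v_2], [v_3], [v_4], [v_5], [v_6]
  1-simplices (21): (21 of them)
  2-simplices (14): (14 of them)

so the chain groups are C_0 ≅ Z^7, C_1 ≅ Z^21, C_2 ≅ Z^14.

∂_1: C_1 → C_0 sends each edge [p,q] (with p < q) to q − p. For instance
  ∂[v_4,v_5] = [v_5] − [v_4].
The resulting 7×21 matrix has rank 6, and its Smith normal form has invariant factors (1,1,1,1,1,1).

The boundary map ∂_2: C_2 → C_1 acts by ∂[p,q,r] = [q,r] − [p,r] + [p,q]. For instance
  ∂[v_3,v_5,v_6] = [v_5,v_6] − [v_3,v_6] + [v_3,v_5],
  ∂[v_2,v_4,v_5] = [v_4,v_5] − [v_2,v_5] + [v_2,v_4].
This gives a 21×14 integer matrix of rank 13; reducing to Smith normal form yields diagonal entries (1,1,1,1,1,1,1,1,1,1,1,1,1).

Computing H_k = (kernel of ∂_k) / (image of ∂_{k+1}):

  H_0: rank C_0 − rank ∂_1 = 7 − 6 = 1, and the invariant factors of ∂_1 are all 1, so H_0 ≅ Z.
  H_1: rank ker ∂_1 − rank ∂_2 = (21 − 6) − 13 = 2, and the invariant factors of ∂_2 are all 1, so H_1 ≅ Z^2.
  H_2: rank ker ∂_2 − rank ∂_3 = (14 − 13) − 0 = 1, and there is no ∂_3, so H_2 ≅ Z.

As a check, the Euler characteristic is 7 − 21 + 14 = 0, which agrees with 1 − 2 + 1 = 0.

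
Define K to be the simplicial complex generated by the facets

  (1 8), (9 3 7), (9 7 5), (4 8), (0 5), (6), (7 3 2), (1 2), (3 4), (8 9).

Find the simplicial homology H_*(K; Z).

H_0 ≅ Z^2,  H_1 ≅ Z^2,  H_2 = 0.

Order the vertices as 0 < 1 < 2 < 3 < 4 < 5 < 6 < 7 < 8 < 9. Listing each simplex with vertices in this order, K has dimension 2 with simplices:

  0-simplices (10): [0], [1], [2], [3], [4], [5], [6], [7], [8], [9]
  1-simplices (13): [0,5], [1,2], [1,8], [2,3], [2,7], [3,4], [3,7], [3,9], [4,8], [5,7], [5,9], [7,9], [8,9]
  2-simplices (3): [2,3,7], [3,7,9], [5,7,9]

Hence C_0 ≅ Z^10, C_1 ≅ Z^13, C_2 ≅ Z^3.

Boundary ∂_1: C_1 → C_0 maps an edge to its endpoints' difference, ∂[p,q] = q − p.
As a 10×13 matrix over Z this has rank 8, with invariant factors (1,1,1,1,1,1,1,1).

Boundary ∂_2: C_2 → C_1 sends each 2-simplex [p,q,r] to [q,r] − [p,r] + [p,q]. For instance
  ∂[3,7,9] = [7,9] − [3,9] + [3,7],
  ∂[5,7,9] = [7,9] − [5,9] + [5,7].
The resulting 13×3 matrix has rank 3, and its Smith normal form has invariant factors (1,1,1).

Computing H_k = (kernel of ∂_k) / (image of ∂_{k+1}):

  H_0: rank C_0 − rank ∂_1 = 10 − 8 = 2, and the invariant factors of ∂_1 are all 1, so H_0 = Z^2.
  H_1: rank ker ∂_1 − rank ∂_2 = (13 − 8) − 3 = 2, and the invariant factors of ∂_2 are all 1, so H_1 = Z^2.
  H_2: rank ker ∂_2 − rank ∂_3 = (3 − 3) − 0 = 0, and there is no ∂_3, so H_2 = 0.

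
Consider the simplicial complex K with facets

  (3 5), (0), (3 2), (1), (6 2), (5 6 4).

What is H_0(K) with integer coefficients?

H_0 = Z^3.

We work with the vertex ordering 0 < 1 < 2 < 3 < 4 < 5 < 6. The simplices of K, each written with vertices in increasing order, are:

  0-simplices (7): [0], [1], [2], [3], [4], [5], [6]
  1-simplices (6): [2,3], [2,6], [3,5], [4,5], [4,6], [5,6]
  2-simplices (1): [4,5,6]

giving chain groups C_0 ≅ Z^7, C_1 ≅ Z^6, C_2 ≅ Z^1.

∂_1: C_1 → C_0 sends each edge [p,q] (with p < q) to q − p. For instance
  ∂[4,5] = [5] − [4].
This gives a 7×6 integer matrix of rank 4; reducing to Smith normal form yields diagonal entries (1,1,1,1).

Boundary ∂_2: C_2 → C_1 acts by ∂[p,q,r] = [q,r] − [p,r] + [p,q]. For instance
  ∂[4,5,6] = [5,6] − [4,6] + [4,5].
The resulting 6×1 matrix has rank 1, and its Smith normal form has invariant factors (1).

Reading off H_k = ker ∂_k / im ∂_{k+1}:

  H_0: rank C_0 − rank ∂_1 = 7 − 4 = 3, and the invariant factors of ∂_1 are all 1, so H_0 = Z^3.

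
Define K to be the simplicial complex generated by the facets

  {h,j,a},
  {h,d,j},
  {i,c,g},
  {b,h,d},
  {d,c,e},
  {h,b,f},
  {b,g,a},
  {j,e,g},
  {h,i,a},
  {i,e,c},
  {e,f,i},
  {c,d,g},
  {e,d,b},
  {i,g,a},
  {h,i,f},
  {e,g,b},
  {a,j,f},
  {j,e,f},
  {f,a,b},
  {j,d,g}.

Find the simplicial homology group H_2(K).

H_2 = 0.

Fix the vertex order a < b < c < d < e < f < g < h < i < j and write every simplex with vertices in increasing order. Then dim K = 2 and the simplices of K are:

  0-simplices (10): a, b, c, d, e, f, g, h, i, j
  1-simplices (30): ab, af, ag, ah, ai, aj, bd, be, bf, bg, bh, cd, ce, cg, ci, de, dg, dh, dj, ef, eg, ei, ej, fh, fi, fj, gi, gj, hi, hj
  2-simplices (20): abf, abg, afj, agi, ahi, ahj, bde, bdh, beg, bfh, cde, cdg, cei, cgi, dgj, dhj, efi, efj, egj, fhi

giving chain groups C_0 ≅ Z^10, C_1 ≅ Z^30, C_2 ≅ Z^20.

The boundary map ∂_1: C_1 → C_0 maps an edge to its endpoints' difference, ∂[p,q] = q − p. For instance
  ∂bh = h − b.
The resulting 10×30 matrix has rank 9, and its Smith normal form has invariant factors (1,1,1,1,1,1,1,1,1).

∂_2: C_2 → C_1 sends each 2-simplex [p,q,r] to [q,r] − [p,r] + [p,q]. For instance
  ∂dhj = hj − dj + dh,
  ∂bde = de − be + bd.
This gives a 30×20 integer matrix of rank 20; reducing to Smith normal form yields diagonal entries (1,1,1,1,1,1,1,1,1,1,1,1,1,1,1,1,1,1,1,2).

Reading off H_k = ker ∂_k / im ∂_{k+1}:

  H_2: rank ker ∂_2 − rank ∂_3 = (20 − 20) − 0 = 0, and there is no ∂_3, so H_2 = 0.

(K is a triangulation of the Klein bottle.)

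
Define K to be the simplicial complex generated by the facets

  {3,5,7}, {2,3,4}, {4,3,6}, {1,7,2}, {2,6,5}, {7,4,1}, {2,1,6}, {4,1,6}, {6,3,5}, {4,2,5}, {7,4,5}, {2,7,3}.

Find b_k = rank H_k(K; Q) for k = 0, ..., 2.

b_0 = 1, b_1 = 0, b_2 = 0.

Order the vertices as 1 < 2 < 3 < 4 < 5 < 6 < 7. Listing each simplex with vertices in this order, K has dimension 2 with simplices:

  0-simplices (7): [1], [2], [3], [4], [5], [6], [7]
  1-simplices (18): [1,2], [1,4], [1,6], [1,7], [2,3], [2,4], [2,5], [2,6], [2,7], [3,4], [3,5], [3,6], [3,7], [4,5], [4,6], [4,7], [5,6], [5,7]
  2-simplices (12): [1,2,6], [1,2,7], [1,4,6], [1,4,7], [2,3,4], [2,3,7], [2,4,5], [2,5,6], [3,4,6], [3,5,6], [3,5,7], [4,5,7]

Hence C_0 ≅ Z^7, C_1 ≅ Z^18, C_2 ≅ Z^12.

Boundary ∂_1: C_1 → C_0 sends each edge [p,q] (with p < q) to q − p.
This gives a 7×18 integer matrix of rank 6; reducing to Smith normal form yields diagonal entries (1,1,1,1,1,1).

∂_2: C_2 → C_1 sends each 2-simplex [p,q,r] to [q,r] − [p,r] + [p,q]. For instance
  ∂[3,4,6] = [4,6] − [3,6] + [3,4],
  ∂[2,3,7] = [3,7] − [2,7] + [2,3].
This gives a 18×12 integer matrix of rank 12; reducing to Smith normal form yields diagonal entries (1,1,1,1,1,1,1,1,1,1,1,2).

Computing H_k = (kernel of ∂_k) / (image of ∂_{k+1}):

  H_0: rank C_0 − rank ∂_1 = 7 − 6 = 1, and the invariant factors of ∂_1 are all 1, so H_0 ≅ Z.
  H_1: rank ker ∂_1 − rank ∂_2 = (18 − 6) − 12 = 0, and ∂_2 has invariant factor 2 > 1, so H_1 ≅ Z/2.
  H_2: rank ker ∂_2 − rank ∂_3 = (12 − 12) − 0 = 0, and there is no ∂_3, so H_2 ≅ 0.

As a check, the Euler characteristic is 7 − 18 + 12 = 1, which agrees with 1 − 0 + 0 = 1.

Hence the Betti numbers are b_0 = 1, b_1 = 0, b_2 = 0.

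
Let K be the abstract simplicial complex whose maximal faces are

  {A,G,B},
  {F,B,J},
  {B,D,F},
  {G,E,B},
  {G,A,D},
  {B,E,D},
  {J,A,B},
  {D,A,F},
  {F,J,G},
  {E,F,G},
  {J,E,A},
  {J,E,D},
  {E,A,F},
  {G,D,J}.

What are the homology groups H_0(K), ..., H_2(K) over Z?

H_0 = Z,  H_1 = Z^2,  H_2 = Z.

Order the vertices as A < B < D < E < F < G < J. Listing each simplex with vertices in this order, K has dimension 2 with simplices:

  0-simplices (7): A, B, D, E, F, G, J
  1-simplices (21): AB, AD, AE, AF, AG, AJ, BD, BE, BF, BG, BJ, DE, DF, DG, DJ, EF, EG, EJ, FG, FJ, GJ
  2-simplices (14): ABG, ABJ, ADF, ADG, AEF, AEJ, BDE, BDF, BEG, BFJ, DEJ, DGJ, EFG, FGJ

giving chain groups C_0 ≅ Z^7, C_1 ≅ Z^21, C_2 ≅ Z^14.

∂_1: C_1 → C_0 is given by ∂[p,q] = [q] − [p].
The resulting 7×21 matrix has rank 6, and its Smith normal form has invariant factors (1,1,1,1,1,1).

The boundary map ∂_2: C_2 → C_1 sends each 2-simplex [p,q,r] to [q,r] − [p,r] + [p,q]. For instance
  ∂BEG = EG − BG + BE,
  ∂DEJ = EJ − DJ + DE.
As a 21×14 matrix over Z this has rank 13, with invariant factors (1,1,1,1,1,1,1,1,1,1,1,1,1).

Computing H_k = (kernel of ∂_k) / (image of ∂_{k+1}):

  H_0: rank C_0 − rank ∂_1 = 7 − 6 = 1, and the invariant factors of ∂_1 are all 1, so H_0 ≅ Z.
  H_1: rank ker ∂_1 − rank ∂_2 = (21 − 6) − 13 = 2, and the invariant factors of ∂_2 are all 1, so H_1 ≅ Z^2.
  H_2: rank ker ∂_2 − rank ∂_3 = (14 − 13) − 0 = 1, and there is no ∂_3, so H_2 ≅ Z.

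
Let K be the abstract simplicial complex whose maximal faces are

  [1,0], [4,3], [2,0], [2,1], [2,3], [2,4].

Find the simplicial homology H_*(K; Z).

Order the vertices as 0 < 1 < 2 < 3 < 4. Listing each simplex with vertices in this order, K has dimension 1 with simplices:

  0-simplices (5): [0], [1], [2], [3], [4]
  1-simplices (6): [0,1], [0,2], [1,2], [2,3], [2,4], [3,4]

giving chain groups C_0 ≅ Z^5, C_1 ≅ Z^6.

∂_1: C_1 → C_0 sends each edge [p,q] (with p < q) to q − p. For instance
  ∂[2,4] = [4] − [2].
The resulting 5×6 matrix has rank 4, and its Smith normal form has invariant factors (1,1,1,1).

From H_k ≅ ker(∂_k) / im(∂_{k+1}) we obtain:

  H_0: rank C_0 − rank ∂_1 = 5 − 4 = 1, and the invariant factors of ∂_1 are all 1, so H_0 ≅ Z.
  H_1: rank ker ∂_1 − rank ∂_2 = (6 − 4) − 0 = 2, and there is no ∂_2, so H_1 ≅ Z^2.

(K is a triangulation of a wedge of 2 circles.)

H_0 ≅ Z,  H_1 ≅ Z^2.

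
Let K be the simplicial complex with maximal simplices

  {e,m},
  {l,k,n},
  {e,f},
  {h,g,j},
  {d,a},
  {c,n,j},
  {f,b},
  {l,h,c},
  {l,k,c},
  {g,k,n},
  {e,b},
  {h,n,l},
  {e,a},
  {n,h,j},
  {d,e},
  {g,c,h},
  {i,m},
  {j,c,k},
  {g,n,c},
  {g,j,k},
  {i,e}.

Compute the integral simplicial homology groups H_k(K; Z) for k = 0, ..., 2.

H_0 ≅ Z^2,  H_1 ≅ Z^3 ⊕ Z/2,  H_2 = 0.

K has 14 vertices, 27 edges, 12 triangles.
rank ∂_0 = 0, rank ∂_1 = 12 ⇒ b_0 = 14 − 0 − 12 = 2; all invariant factors of ∂_1 are 1 so no torsion. So H_0 = Z^2.
rank ∂_1 = 12, rank ∂_2 = 12 ⇒ b_1 = 27 − 12 − 12 = 3; ∂_2 has invariant factor(s) [2] giving torsion. So H_1 = Z^3 ⊕ Z/2.
rank ∂_2 = 12, rank ∂_3 = 0 ⇒ b_2 = 12 − 12 − 0 = 0. So H_2 = 0.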